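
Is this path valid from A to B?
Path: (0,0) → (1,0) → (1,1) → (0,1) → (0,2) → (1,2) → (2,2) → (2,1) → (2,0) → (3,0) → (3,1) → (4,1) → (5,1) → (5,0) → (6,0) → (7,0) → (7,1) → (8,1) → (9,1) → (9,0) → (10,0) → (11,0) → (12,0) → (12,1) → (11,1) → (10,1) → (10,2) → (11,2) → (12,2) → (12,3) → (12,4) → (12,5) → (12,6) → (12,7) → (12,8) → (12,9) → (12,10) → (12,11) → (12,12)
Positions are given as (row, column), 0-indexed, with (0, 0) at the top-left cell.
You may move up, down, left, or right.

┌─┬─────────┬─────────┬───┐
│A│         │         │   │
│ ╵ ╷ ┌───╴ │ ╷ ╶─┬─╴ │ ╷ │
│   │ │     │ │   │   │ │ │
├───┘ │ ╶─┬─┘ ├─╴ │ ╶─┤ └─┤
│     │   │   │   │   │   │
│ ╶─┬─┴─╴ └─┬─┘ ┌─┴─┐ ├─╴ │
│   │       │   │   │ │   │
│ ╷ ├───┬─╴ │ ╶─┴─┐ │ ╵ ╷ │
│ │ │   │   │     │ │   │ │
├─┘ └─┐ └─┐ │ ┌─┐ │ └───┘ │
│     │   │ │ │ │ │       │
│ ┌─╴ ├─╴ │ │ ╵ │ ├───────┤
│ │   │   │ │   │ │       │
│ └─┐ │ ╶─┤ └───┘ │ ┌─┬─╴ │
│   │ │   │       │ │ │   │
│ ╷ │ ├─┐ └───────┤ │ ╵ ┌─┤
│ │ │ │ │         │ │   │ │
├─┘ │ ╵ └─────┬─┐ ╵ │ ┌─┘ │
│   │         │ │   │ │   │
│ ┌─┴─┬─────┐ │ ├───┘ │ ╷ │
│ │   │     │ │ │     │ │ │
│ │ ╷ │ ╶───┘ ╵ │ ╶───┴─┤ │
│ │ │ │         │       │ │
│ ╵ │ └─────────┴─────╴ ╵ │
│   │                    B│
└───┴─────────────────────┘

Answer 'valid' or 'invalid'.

Checking path validity:
Result: All consecutive moves are passable.

valid

Correct solution:

┌─┬─────────┬─────────┬───┐
│A│↱ ↓      │         │   │
│ ╵ ╷ ┌───╴ │ ╷ ╶─┬─╴ │ ╷ │
│↳ ↑│↓│     │ │   │   │ │ │
├───┘ │ ╶─┬─┘ ├─╴ │ ╶─┤ └─┤
│↓ ← ↲│   │   │   │   │   │
│ ╶─┬─┴─╴ └─┬─┘ ┌─┴─┐ ├─╴ │
│↳ ↓│       │   │   │ │   │
│ ╷ ├───┬─╴ │ ╶─┴─┐ │ ╵ ╷ │
│ │↓│   │   │     │ │   │ │
├─┘ └─┐ └─┐ │ ┌─┐ │ └───┘ │
│↓ ↲  │   │ │ │ │ │       │
│ ┌─╴ ├─╴ │ │ ╵ │ ├───────┤
│↓│   │   │ │   │ │       │
│ └─┐ │ ╶─┤ └───┘ │ ┌─┬─╴ │
│↳ ↓│ │   │       │ │ │   │
│ ╷ │ ├─┐ └───────┤ │ ╵ ┌─┤
│ │↓│ │ │         │ │   │ │
├─┘ │ ╵ └─────┬─┐ ╵ │ ┌─┘ │
│↓ ↲│         │ │   │ │   │
│ ┌─┴─┬─────┐ │ ├───┘ │ ╷ │
│↓│↱ ↓│     │ │ │     │ │ │
│ │ ╷ │ ╶───┘ ╵ │ ╶───┴─┤ │
│↓│↑│↓│         │       │ │
│ ╵ │ └─────────┴─────╴ ╵ │
│↳ ↑│↳ → → → → → → → → → B│
└───┴─────────────────────┘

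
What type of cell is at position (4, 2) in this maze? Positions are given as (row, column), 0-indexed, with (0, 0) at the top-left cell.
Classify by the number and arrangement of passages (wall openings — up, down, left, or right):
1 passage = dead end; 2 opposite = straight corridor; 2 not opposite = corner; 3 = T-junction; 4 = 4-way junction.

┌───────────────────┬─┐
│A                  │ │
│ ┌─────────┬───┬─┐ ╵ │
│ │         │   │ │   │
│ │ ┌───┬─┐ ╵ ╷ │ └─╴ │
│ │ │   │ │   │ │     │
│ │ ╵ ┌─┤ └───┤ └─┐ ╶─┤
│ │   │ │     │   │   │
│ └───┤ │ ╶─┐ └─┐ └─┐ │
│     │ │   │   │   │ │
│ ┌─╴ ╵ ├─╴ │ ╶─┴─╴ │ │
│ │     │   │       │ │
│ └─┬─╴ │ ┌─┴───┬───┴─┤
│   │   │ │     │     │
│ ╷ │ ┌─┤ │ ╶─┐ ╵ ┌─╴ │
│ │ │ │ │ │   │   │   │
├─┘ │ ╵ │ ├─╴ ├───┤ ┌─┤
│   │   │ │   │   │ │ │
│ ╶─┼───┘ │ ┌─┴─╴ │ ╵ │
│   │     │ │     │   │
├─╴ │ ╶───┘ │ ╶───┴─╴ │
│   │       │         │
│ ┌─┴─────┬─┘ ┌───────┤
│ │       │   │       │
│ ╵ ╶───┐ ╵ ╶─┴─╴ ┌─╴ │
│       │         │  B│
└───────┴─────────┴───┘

Checking cell at (4, 2):
Number of passages: 2
Cell type: corner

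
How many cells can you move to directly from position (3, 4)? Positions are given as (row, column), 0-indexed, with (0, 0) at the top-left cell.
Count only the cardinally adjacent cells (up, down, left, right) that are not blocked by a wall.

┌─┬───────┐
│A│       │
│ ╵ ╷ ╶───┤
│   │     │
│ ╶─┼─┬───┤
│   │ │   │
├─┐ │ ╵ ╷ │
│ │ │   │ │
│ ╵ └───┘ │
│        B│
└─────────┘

Checking passable neighbors of (3, 4):
Neighbors: (2, 4), (4, 4)
Count: 2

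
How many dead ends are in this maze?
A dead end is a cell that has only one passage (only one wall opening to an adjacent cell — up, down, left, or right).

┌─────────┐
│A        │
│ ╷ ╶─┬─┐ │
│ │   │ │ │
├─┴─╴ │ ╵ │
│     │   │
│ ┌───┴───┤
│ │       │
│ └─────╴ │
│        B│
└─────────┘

Checking each cell for number of passages:

Dead ends found at positions:
  (1, 0)
  (1, 3)
  (3, 1)
Total dead ends: 3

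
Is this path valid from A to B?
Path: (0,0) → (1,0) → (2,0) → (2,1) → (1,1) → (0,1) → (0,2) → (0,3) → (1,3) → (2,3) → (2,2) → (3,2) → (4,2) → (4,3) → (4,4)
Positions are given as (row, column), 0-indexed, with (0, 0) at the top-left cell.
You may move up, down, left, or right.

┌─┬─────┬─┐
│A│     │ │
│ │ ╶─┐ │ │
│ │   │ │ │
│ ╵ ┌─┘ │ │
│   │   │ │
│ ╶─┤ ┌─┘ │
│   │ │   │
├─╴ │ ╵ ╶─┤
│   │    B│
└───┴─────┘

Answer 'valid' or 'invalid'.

Checking path validity:
Result: All consecutive moves are passable.

valid

Correct solution:

┌─┬─────┬─┐
│A│↱ → ↓│ │
│ │ ╶─┐ │ │
│↓│↑  │↓│ │
│ ╵ ┌─┘ │ │
│↳ ↑│↓ ↲│ │
│ ╶─┤ ┌─┘ │
│   │↓│   │
├─╴ │ ╵ ╶─┤
│   │↳ → B│
└───┴─────┘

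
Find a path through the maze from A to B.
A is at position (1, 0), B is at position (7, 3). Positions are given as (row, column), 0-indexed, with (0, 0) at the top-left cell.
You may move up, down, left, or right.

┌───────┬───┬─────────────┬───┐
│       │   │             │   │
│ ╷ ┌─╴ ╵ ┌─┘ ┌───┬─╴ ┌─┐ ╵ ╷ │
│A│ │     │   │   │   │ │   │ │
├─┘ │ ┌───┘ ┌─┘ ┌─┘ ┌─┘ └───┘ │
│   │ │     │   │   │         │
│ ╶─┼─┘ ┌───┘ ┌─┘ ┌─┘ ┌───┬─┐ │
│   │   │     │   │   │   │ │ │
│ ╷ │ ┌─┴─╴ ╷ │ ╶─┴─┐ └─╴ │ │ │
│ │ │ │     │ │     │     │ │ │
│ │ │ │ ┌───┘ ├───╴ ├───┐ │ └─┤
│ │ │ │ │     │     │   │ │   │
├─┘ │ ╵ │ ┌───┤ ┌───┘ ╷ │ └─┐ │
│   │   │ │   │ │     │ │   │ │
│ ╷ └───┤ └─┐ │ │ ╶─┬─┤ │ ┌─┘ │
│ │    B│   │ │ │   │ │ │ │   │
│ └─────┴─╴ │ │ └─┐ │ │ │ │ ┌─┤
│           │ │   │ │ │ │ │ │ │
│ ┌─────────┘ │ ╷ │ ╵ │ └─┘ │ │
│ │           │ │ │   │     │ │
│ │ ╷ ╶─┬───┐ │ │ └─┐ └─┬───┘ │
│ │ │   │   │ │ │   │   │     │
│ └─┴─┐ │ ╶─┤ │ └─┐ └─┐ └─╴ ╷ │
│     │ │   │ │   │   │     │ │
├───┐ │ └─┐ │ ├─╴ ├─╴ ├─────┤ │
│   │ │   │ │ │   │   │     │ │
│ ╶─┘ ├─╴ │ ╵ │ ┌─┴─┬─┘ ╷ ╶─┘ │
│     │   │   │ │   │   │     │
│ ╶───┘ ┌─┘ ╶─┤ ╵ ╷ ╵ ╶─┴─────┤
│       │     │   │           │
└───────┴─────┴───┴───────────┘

Finding the shortest path from (1, 0) to (7, 3):
Path length: 13 steps
Directions: up → right → down → down → left → down → right → down → down → down → down → right → right

Solution:

┌───────┬───┬─────────────┬───┐
│↱ ↓    │   │             │   │
│ ╷ ┌─╴ ╵ ┌─┘ ┌───┬─╴ ┌─┐ ╵ ╷ │
│A│↓│     │   │   │   │ │   │ │
├─┘ │ ┌───┘ ┌─┘ ┌─┘ ┌─┘ └───┘ │
│↓ ↲│ │     │   │   │         │
│ ╶─┼─┘ ┌───┘ ┌─┘ ┌─┘ ┌───┬─┐ │
│↳ ↓│   │     │   │   │   │ │ │
│ ╷ │ ┌─┴─╴ ╷ │ ╶─┴─┐ └─╴ │ │ │
│ │↓│ │     │ │     │     │ │ │
│ │ │ │ ┌───┘ ├───╴ ├───┐ │ └─┤
│ │↓│ │ │     │     │   │ │   │
├─┘ │ ╵ │ ┌───┤ ┌───┘ ╷ │ └─┐ │
│  ↓│   │ │   │ │     │ │   │ │
│ ╷ └───┤ └─┐ │ │ ╶─┬─┤ │ ┌─┘ │
│ │↳ → B│   │ │ │   │ │ │ │   │
│ └─────┴─╴ │ │ └─┐ │ │ │ │ ┌─┤
│           │ │   │ │ │ │ │ │ │
│ ┌─────────┘ │ ╷ │ ╵ │ └─┘ │ │
│ │           │ │ │   │     │ │
│ │ ╷ ╶─┬───┐ │ │ └─┐ └─┬───┘ │
│ │ │   │   │ │ │   │   │     │
│ └─┴─┐ │ ╶─┤ │ └─┐ └─┐ └─╴ ╷ │
│     │ │   │ │   │   │     │ │
├───┐ │ └─┐ │ ├─╴ ├─╴ ├─────┤ │
│   │ │   │ │ │   │   │     │ │
│ ╶─┘ ├─╴ │ ╵ │ ┌─┴─┬─┘ ╷ ╶─┘ │
│     │   │   │ │   │   │     │
│ ╶───┘ ┌─┘ ╶─┤ ╵ ╷ ╵ ╶─┴─────┤
│       │     │   │           │
└───────┴─────┴───┴───────────┘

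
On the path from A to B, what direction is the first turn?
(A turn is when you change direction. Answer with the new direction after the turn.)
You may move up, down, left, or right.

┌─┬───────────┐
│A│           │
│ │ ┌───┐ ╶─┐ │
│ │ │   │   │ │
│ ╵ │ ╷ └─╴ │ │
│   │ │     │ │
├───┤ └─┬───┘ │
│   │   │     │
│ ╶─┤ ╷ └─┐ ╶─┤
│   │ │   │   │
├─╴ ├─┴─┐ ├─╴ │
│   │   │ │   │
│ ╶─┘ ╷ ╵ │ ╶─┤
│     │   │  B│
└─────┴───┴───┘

Directions: down, down, right, up, up, right, right, right, right, right, down, down, down, left, down, right, down, left, down, right
First turn direction: right

Solution:

┌─┬───────────┐
│A│↱ → → → → ↓│
│ │ ┌───┐ ╶─┐ │
│↓│↑│   │   │↓│
│ ╵ │ ╷ └─╴ │ │
│↳ ↑│ │     │↓│
├───┤ └─┬───┘ │
│   │   │  ↓ ↲│
│ ╶─┤ ╷ └─┐ ╶─┤
│   │ │   │↳ ↓│
├─╴ ├─┴─┐ ├─╴ │
│   │   │ │↓ ↲│
│ ╶─┘ ╷ ╵ │ ╶─┤
│     │   │↳ B│
└─────┴───┴───┘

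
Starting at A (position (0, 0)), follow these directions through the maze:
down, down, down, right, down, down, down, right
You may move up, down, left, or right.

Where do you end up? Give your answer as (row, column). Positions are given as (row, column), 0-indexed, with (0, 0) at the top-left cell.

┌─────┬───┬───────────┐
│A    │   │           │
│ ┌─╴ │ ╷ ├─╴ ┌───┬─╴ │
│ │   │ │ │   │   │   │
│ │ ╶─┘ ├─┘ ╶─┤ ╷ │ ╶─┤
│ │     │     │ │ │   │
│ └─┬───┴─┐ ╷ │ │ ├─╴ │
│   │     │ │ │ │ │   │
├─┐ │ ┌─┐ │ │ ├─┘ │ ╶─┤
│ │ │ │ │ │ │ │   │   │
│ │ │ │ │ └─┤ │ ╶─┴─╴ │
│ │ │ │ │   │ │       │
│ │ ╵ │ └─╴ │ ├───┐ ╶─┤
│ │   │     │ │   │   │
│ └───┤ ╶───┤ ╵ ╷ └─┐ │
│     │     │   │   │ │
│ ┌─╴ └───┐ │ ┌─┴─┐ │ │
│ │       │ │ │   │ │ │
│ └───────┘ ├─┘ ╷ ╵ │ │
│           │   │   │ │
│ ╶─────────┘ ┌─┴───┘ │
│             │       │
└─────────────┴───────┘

Following directions step by step:
Start: (0, 0)
  down: (0, 0) → (1, 0)
  down: (1, 0) → (2, 0)
  down: (2, 0) → (3, 0)
  right: (3, 0) → (3, 1)
  down: (3, 1) → (4, 1)
  down: (4, 1) → (5, 1)
  down: (5, 1) → (6, 1)
  right: (6, 1) → (6, 2)
Final position: (6, 2)

Path taken:

┌─────┬───┬───────────┐
│A    │   │           │
│ ┌─╴ │ ╷ ├─╴ ┌───┬─╴ │
│↓│   │ │ │   │   │   │
│ │ ╶─┘ ├─┘ ╶─┤ ╷ │ ╶─┤
│↓│     │     │ │ │   │
│ └─┬───┴─┐ ╷ │ │ ├─╴ │
│↳ ↓│     │ │ │ │ │   │
├─┐ │ ┌─┐ │ │ ├─┘ │ ╶─┤
│ │↓│ │ │ │ │ │   │   │
│ │ │ │ │ └─┤ │ ╶─┴─╴ │
│ │↓│ │ │   │ │       │
│ │ ╵ │ └─╴ │ ├───┐ ╶─┤
│ │↳ B│     │ │   │   │
│ └───┤ ╶───┤ ╵ ╷ └─┐ │
│     │     │   │   │ │
│ ┌─╴ └───┐ │ ┌─┴─┐ │ │
│ │       │ │ │   │ │ │
│ └───────┘ ├─┘ ╷ ╵ │ │
│           │   │   │ │
│ ╶─────────┘ ┌─┴───┘ │
│             │       │
└─────────────┴───────┘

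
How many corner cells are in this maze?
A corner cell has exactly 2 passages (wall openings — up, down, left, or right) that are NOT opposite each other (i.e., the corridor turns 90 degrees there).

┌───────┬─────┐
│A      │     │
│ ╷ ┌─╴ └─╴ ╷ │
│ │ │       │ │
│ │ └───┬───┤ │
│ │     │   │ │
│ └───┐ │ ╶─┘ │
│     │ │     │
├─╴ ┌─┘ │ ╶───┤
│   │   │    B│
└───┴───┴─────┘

Counting corner cells (2 non-opposite passages):
Total corners: 12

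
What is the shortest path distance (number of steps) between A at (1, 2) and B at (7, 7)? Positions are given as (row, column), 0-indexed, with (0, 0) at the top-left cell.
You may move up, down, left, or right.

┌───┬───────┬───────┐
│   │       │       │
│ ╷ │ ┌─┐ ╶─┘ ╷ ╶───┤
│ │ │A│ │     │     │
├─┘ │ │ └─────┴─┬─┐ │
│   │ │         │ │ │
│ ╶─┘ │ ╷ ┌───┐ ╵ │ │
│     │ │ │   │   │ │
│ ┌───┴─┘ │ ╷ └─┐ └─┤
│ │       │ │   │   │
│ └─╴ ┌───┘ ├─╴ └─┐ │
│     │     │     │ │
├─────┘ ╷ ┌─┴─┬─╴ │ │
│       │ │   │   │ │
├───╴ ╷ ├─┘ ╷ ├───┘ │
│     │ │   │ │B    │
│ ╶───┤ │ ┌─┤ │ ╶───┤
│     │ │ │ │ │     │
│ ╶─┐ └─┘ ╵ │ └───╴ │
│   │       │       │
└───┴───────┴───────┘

Finding path from (1, 2) to (7, 7):
Path: (1,2) → (2,2) → (3,2) → (3,1) → (3,0) → (4,0) → (5,0) → (5,1) → (5,2) → (4,2) → (4,3) → (4,4) → (3,4) → (2,4) → (2,5) → (2,6) → (2,7) → (3,7) → (3,8) → (4,8) → (4,9) → (5,9) → (6,9) → (7,9) → (7,8) → (7,7)
Distance: 25 steps

Solution:

┌───┬───────┬───────┐
│   │       │       │
│ ╷ │ ┌─┐ ╶─┘ ╷ ╶───┤
│ │ │A│ │     │     │
├─┘ │ │ └─────┴─┬─┐ │
│   │↓│  ↱ → → ↓│ │ │
│ ╶─┘ │ ╷ ┌───┐ ╵ │ │
│↓ ← ↲│ │↑│   │↳ ↓│ │
│ ┌───┴─┘ │ ╷ └─┐ └─┤
│↓│  ↱ → ↑│ │   │↳ ↓│
│ └─╴ ┌───┘ ├─╴ └─┐ │
│↳ → ↑│     │     │↓│
├─────┘ ╷ ┌─┴─┬─╴ │ │
│       │ │   │   │↓│
├───╴ ╷ ├─┘ ╷ ├───┘ │
│     │ │   │ │B ← ↲│
│ ╶───┤ │ ┌─┤ │ ╶───┤
│     │ │ │ │ │     │
│ ╶─┐ └─┘ ╵ │ └───╴ │
│   │       │       │
└───┴───────┴───────┘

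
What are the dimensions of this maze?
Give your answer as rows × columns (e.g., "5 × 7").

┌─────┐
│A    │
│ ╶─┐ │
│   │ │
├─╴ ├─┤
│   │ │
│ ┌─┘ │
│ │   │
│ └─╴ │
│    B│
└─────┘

Counting the maze dimensions:
Rows (vertical): 5
Columns (horizontal): 3
Dimensions: 5 × 3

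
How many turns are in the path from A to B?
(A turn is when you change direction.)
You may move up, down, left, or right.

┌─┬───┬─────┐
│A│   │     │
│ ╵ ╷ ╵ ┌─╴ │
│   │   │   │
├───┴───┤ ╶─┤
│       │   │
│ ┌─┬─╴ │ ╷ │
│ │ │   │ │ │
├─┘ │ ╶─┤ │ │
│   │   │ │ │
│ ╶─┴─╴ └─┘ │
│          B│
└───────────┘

Directions: down, right, up, right, down, right, up, right, right, down, left, down, right, down, down, down
Number of turns: 12

Solution:

┌─┬───┬─────┐
│A│↱ ↓│↱ → ↓│
│ ╵ ╷ ╵ ┌─╴ │
│↳ ↑│↳ ↑│↓ ↲│
├───┴───┤ ╶─┤
│       │↳ ↓│
│ ┌─┬─╴ │ ╷ │
│ │ │   │ │↓│
├─┘ │ ╶─┤ │ │
│   │   │ │↓│
│ ╶─┴─╴ └─┘ │
│          B│
└───────────┘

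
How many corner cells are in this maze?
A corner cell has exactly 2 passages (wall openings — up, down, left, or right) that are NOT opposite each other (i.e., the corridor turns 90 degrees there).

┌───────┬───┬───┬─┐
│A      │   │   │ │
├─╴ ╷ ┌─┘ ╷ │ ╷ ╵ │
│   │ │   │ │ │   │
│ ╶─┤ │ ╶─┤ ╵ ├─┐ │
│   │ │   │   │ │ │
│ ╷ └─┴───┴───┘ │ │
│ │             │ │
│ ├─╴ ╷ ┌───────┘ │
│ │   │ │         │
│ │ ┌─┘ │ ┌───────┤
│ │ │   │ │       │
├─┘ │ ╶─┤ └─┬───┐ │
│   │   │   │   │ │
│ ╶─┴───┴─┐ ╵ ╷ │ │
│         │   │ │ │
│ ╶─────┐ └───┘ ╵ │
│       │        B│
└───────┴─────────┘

Counting corner cells (2 non-opposite passages):
Total corners: 35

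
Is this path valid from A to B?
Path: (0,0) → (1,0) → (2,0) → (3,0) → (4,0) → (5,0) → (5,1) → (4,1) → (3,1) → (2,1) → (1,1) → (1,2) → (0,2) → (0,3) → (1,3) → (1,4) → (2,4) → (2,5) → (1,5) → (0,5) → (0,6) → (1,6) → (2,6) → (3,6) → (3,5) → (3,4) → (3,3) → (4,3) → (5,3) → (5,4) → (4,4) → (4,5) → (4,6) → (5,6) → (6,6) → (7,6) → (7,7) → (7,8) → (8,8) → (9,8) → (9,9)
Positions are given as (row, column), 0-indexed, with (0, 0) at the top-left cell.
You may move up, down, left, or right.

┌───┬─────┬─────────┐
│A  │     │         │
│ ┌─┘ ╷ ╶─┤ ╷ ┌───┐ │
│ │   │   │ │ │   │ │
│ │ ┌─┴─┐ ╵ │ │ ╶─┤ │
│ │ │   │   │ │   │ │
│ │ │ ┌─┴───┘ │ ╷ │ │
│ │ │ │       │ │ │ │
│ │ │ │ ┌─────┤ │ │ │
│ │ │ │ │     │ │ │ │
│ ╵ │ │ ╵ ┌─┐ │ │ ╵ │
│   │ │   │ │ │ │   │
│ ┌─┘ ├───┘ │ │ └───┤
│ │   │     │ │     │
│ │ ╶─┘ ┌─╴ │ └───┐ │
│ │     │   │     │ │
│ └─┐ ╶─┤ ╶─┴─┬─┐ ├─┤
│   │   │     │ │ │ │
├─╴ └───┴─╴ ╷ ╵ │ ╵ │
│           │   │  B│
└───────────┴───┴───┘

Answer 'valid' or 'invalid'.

Checking path validity:
Result: All consecutive moves are passable.

valid

Correct solution:

┌───┬─────┬─────────┐
│A  │↱ ↓  │↱ ↓      │
│ ┌─┘ ╷ ╶─┤ ╷ ┌───┐ │
│↓│↱ ↑│↳ ↓│↑│↓│   │ │
│ │ ┌─┴─┐ ╵ │ │ ╶─┤ │
│↓│↑│   │↳ ↑│↓│   │ │
│ │ │ ┌─┴───┘ │ ╷ │ │
│↓│↑│ │↓ ← ← ↲│ │ │ │
│ │ │ │ ┌─────┤ │ │ │
│↓│↑│ │↓│↱ → ↓│ │ │ │
│ ╵ │ │ ╵ ┌─┐ │ │ ╵ │
│↳ ↑│ │↳ ↑│ │↓│ │   │
│ ┌─┘ ├───┘ │ │ └───┤
│ │   │     │↓│     │
│ │ ╶─┘ ┌─╴ │ └───┐ │
│ │     │   │↳ → ↓│ │
│ └─┐ ╶─┤ ╶─┴─┬─┐ ├─┤
│   │   │     │ │↓│ │
├─╴ └───┴─╴ ╷ ╵ │ ╵ │
│           │   │↳ B│
└───────────┴───┴───┘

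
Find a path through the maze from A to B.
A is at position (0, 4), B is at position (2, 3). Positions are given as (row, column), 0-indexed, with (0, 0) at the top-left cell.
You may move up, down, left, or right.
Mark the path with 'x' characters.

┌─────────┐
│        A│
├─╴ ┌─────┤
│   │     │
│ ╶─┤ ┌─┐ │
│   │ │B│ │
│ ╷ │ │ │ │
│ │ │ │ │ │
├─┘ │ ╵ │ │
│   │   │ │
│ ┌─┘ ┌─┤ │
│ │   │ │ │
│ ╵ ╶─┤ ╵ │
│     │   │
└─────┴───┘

Finding the shortest path from (0, 4) to (2, 3):
Path length: 19 steps
Directions: left → left → left → down → left → down → right → down → down → left → down → down → right → up → right → up → right → up → up

Solution:

┌─────────┐
│  x x x A│
├─╴ ┌─────┤
│x x│     │
│ ╶─┤ ┌─┐ │
│x x│ │B│ │
│ ╷ │ │ │ │
│ │x│ │x│ │
├─┘ │ ╵ │ │
│x x│x x│ │
│ ┌─┘ ┌─┤ │
│x│x x│ │ │
│ ╵ ╶─┤ ╵ │
│x x  │   │
└─────┴───┘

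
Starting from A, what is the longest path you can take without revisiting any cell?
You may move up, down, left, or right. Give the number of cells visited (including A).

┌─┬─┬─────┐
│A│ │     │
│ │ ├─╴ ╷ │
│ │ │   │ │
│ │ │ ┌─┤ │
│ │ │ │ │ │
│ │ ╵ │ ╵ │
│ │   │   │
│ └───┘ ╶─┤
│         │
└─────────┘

Finding longest simple path using DFS:
Start: (0, 0)
Longest path visits 22 cells
Path: A → down → down → down → down → right → right → right → up → right → up → up → up → left → down → left → down → down → left → up → up → up

Solution:

┌─┬─┬─────┐
│A│B│  ↓ ↰│
│ │ ├─╴ ╷ │
│↓│↑│↓ ↲│↑│
│ │ │ ┌─┤ │
│↓│↑│↓│ │↑│
│ │ ╵ │ ╵ │
│↓│↑ ↲│↱ ↑│
│ └───┘ ╶─┤
│↳ → → ↑  │
└─────────┘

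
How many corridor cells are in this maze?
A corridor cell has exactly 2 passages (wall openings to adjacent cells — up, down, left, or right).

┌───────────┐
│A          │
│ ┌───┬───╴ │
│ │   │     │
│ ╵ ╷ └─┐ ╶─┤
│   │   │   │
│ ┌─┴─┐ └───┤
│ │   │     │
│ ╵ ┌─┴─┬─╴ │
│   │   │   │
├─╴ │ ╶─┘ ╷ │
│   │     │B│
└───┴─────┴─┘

Counting cells with exactly 2 passages:
Total corridor cells: 26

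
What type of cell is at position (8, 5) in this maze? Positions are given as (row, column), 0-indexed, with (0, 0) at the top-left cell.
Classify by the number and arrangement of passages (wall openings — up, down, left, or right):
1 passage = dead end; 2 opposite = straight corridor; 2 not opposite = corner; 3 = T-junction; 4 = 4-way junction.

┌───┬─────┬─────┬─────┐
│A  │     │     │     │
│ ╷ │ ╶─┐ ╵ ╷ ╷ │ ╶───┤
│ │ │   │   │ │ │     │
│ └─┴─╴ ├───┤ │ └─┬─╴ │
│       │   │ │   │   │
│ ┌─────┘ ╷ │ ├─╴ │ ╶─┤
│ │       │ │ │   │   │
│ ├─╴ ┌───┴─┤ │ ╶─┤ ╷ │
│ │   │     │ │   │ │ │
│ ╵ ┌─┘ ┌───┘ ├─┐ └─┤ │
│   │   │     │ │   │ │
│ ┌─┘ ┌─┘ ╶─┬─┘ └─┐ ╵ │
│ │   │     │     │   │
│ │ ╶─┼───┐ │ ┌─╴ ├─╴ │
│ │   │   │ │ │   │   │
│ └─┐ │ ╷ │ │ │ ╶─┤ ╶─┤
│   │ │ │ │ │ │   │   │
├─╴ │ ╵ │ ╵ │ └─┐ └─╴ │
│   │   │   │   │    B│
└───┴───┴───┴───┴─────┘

Checking cell at (8, 5):
Number of passages: 2
Cell type: straight corridor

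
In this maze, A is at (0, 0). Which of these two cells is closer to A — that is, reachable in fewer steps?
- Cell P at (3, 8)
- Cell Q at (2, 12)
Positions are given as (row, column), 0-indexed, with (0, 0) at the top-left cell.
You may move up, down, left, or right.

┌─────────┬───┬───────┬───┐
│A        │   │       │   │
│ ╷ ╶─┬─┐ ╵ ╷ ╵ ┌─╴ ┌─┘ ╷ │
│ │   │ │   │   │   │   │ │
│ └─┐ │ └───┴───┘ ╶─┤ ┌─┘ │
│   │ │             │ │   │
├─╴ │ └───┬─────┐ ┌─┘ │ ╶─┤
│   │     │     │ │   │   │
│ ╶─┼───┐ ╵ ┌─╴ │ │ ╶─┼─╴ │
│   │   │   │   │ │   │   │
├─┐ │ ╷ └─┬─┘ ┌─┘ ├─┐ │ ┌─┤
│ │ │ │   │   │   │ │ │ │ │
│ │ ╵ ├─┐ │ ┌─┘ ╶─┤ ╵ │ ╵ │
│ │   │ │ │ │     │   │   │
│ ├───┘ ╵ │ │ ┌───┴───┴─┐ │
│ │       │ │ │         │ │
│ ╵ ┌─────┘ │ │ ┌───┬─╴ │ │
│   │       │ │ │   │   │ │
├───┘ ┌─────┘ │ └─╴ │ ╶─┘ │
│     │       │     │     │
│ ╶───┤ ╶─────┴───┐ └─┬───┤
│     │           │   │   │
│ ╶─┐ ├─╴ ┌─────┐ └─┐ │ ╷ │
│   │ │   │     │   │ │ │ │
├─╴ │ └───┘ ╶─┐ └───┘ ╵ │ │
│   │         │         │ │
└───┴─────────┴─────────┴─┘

Shortest path A → P at (3, 8): 17 steps
Shortest path A → Q at (2, 12): 68 steps

P is closer (17 steps vs 68 steps).

Path to P:

┌─────────┬───┬───────┬───┐
│A → → → ↓│↱ ↓│↱ → ↓  │   │
│ ╷ ╶─┬─┐ ╵ ╷ ╵ ┌─╴ ┌─┘ ╷ │
│ │   │ │↳ ↑│↳ ↑│↓ ↲│   │ │
│ └─┐ │ └───┴───┘ ╶─┤ ┌─┘ │
│   │ │          ↓  │ │   │
├─╴ │ └───┬─────┐ ┌─┘ │ ╶─┤
│   │     │     │P│   │   │
│ ╶─┼───┐ ╵ ┌─╴ │ │ ╶─┼─╴ │
│   │   │   │   │ │   │   │
├─┐ │ ╷ └─┬─┘ ┌─┘ ├─┐ │ ┌─┤
│ │ │ │   │   │   │ │ │ │ │
│ │ ╵ ├─┐ │ ┌─┘ ╶─┤ ╵ │ ╵ │
│ │   │ │ │ │     │   │   │
│ ├───┘ ╵ │ │ ┌───┴───┴─┐ │
│ │       │ │ │         │ │
│ ╵ ┌─────┘ │ │ ┌───┬─╴ │ │
│   │       │ │ │   │   │ │
├───┘ ┌─────┘ │ └─╴ │ ╶─┘ │
│     │       │     │     │
│ ╶───┤ ╶─────┴───┐ └─┬───┤
│     │           │   │   │
│ ╶─┐ ├─╴ ┌─────┐ └─┐ │ ╷ │
│   │ │   │     │   │ │ │ │
├─╴ │ └───┘ ╶─┐ └───┘ ╵ │ │
│   │         │         │ │
└───┴─────────┴─────────┴─┘

Path to Q:

┌─────────┬───┬───────┬───┐
│A ↓      │   │       │   │
│ ╷ ╶─┬─┐ ╵ ╷ ╵ ┌─╴ ┌─┘ ╷ │
│ │↳ ↓│ │   │   │   │   │ │
│ └─┐ │ └───┴───┘ ╶─┤ ┌─┘ │
│   │↓│             │ │↱ Q│
├─╴ │ └───┬─────┐ ┌─┘ │ ╶─┤
│   │↳ → ↓│↱ → ↓│ │   │↑ ↰│
│ ╶─┼───┐ ╵ ┌─╴ │ │ ╶─┼─╴ │
│   │   │↳ ↑│↓ ↲│ │   │↱ ↑│
├─┐ │ ╷ └─┬─┘ ┌─┘ ├─┐ │ ┌─┤
│ │ │ │   │↓ ↲│   │ │ │↑│ │
│ │ ╵ ├─┐ │ ┌─┘ ╶─┤ ╵ │ ╵ │
│ │   │ │ │↓│     │   │↑ ↰│
│ ├───┘ ╵ │ │ ┌───┴───┴─┐ │
│ │       │↓│ │↱ → → → ↓│↑│
│ ╵ ┌─────┘ │ │ ┌───┬─╴ │ │
│   │↓ ← ← ↲│ │↑│   │↓ ↲│↑│
├───┘ ┌─────┘ │ └─╴ │ ╶─┘ │
│↓ ← ↲│       │↑ ← ↰│↳ → ↑│
│ ╶───┤ ╶─────┴───┐ └─┬───┤
│↳ → ↓│           │↑ ↰│   │
│ ╶─┐ ├─╴ ┌─────┐ └─┐ │ ╷ │
│   │↓│   │↱ → ↓│   │↑│ │ │
├─╴ │ └───┘ ╶─┐ └───┘ ╵ │ │
│   │↳ → → ↑  │↳ → → ↑  │ │
└───┴─────────┴─────────┴─┘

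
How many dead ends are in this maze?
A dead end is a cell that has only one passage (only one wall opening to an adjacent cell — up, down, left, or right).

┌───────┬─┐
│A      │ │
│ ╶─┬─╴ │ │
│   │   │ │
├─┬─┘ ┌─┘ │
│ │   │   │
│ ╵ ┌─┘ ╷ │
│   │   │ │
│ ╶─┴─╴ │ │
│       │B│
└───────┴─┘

Checking each cell for number of passages:

Dead ends found at positions:
  (0, 4)
  (1, 1)
  (2, 0)
  (3, 2)
  (4, 4)
Total dead ends: 5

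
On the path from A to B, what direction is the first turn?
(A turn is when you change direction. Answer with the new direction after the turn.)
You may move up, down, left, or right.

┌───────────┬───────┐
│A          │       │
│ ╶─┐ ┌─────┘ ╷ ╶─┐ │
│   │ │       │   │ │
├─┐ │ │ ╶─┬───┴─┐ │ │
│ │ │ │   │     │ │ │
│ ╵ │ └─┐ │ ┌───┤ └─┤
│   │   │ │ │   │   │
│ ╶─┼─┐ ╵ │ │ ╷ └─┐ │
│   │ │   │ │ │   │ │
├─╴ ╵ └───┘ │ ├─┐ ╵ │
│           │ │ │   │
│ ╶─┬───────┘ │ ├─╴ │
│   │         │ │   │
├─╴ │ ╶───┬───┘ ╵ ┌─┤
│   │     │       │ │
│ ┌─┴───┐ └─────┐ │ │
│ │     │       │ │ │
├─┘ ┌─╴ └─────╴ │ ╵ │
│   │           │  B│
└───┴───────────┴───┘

Directions: right, right, down, down, down, right, down, right, up, up, left, up, right, right, right, up, right, down, right, down, down, right, down, down, down, left, down, down, down, right
First turn direction: down

Solution:

┌───────────┬───────┐
│A → ↓      │↱ ↓    │
│ ╶─┐ ┌─────┘ ╷ ╶─┐ │
│   │↓│↱ → → ↑│↳ ↓│ │
├─┐ │ │ ╶─┬───┴─┐ │ │
│ │ │↓│↑ ↰│     │↓│ │
│ ╵ │ └─┐ │ ┌───┤ └─┤
│   │↳ ↓│↑│ │   │↳ ↓│
│ ╶─┼─┐ ╵ │ │ ╷ └─┐ │
│   │ │↳ ↑│ │ │   │↓│
├─╴ ╵ └───┘ │ ├─┐ ╵ │
│           │ │ │  ↓│
│ ╶─┬───────┘ │ ├─╴ │
│   │         │ │↓ ↲│
├─╴ │ ╶───┬───┘ ╵ ┌─┤
│   │     │      ↓│ │
│ ┌─┴───┐ └─────┐ │ │
│ │     │       │↓│ │
├─┘ ┌─╴ └─────╴ │ ╵ │
│   │           │↳ B│
└───┴───────────┴───┘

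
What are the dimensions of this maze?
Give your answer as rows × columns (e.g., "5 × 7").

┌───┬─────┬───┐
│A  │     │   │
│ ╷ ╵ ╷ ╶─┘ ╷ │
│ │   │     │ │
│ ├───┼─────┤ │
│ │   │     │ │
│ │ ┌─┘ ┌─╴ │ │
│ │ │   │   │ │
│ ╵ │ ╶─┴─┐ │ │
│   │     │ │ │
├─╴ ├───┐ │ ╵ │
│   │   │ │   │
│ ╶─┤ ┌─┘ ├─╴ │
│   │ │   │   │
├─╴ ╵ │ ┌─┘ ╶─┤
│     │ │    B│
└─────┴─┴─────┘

Counting the maze dimensions:
Rows (vertical): 8
Columns (horizontal): 7
Dimensions: 8 × 7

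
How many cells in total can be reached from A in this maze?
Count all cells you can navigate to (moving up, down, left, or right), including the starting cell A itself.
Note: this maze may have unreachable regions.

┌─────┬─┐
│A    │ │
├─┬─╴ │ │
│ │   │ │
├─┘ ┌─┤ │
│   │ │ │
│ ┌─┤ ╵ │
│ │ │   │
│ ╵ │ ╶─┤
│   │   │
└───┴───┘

Using BFS/flood-fill to find all reachable cells from A:
Maze size: 5 × 4 = 20 total cells
9 cell(s) are walled off and cannot be reached from A.
Reachable cells: 11

Reachable region (· marks reachable cells):

┌─────┬─┐
│A · ·│ │
├─┬─╴ │ │
│ │· ·│ │
├─┘ ┌─┤ │
│· ·│ │ │
│ ┌─┤ ╵ │
│·│·│   │
│ ╵ │ ╶─┤
│· ·│   │
└───┴───┘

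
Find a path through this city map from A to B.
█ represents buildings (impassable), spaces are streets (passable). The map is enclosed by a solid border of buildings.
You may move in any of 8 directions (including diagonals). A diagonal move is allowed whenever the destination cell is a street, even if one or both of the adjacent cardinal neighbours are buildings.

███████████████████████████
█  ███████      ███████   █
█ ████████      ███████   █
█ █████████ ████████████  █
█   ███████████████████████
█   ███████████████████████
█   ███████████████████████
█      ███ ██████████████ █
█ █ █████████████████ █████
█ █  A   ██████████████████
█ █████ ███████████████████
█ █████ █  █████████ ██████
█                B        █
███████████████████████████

Finding the shortest path from A to B:
Movement: 8-directional
Path length: 13 steps
Directions: right → down-right → down → down-right → right → right → right → right → right → right → right → right → right

Solution:

███████████████████████████
█  ███████      ███████   █
█ ████████      ███████   █
█ █████████ ████████████  █
█   ███████████████████████
█   ███████████████████████
█   ███████████████████████
█      ███ ██████████████ █
█ █ █████████████████ █████
█ █  A↘  ██████████████████
█ █████↓███████████████████
█ █████↘█  █████████ ██████
█       →→→→→→→→→B        █
███████████████████████████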